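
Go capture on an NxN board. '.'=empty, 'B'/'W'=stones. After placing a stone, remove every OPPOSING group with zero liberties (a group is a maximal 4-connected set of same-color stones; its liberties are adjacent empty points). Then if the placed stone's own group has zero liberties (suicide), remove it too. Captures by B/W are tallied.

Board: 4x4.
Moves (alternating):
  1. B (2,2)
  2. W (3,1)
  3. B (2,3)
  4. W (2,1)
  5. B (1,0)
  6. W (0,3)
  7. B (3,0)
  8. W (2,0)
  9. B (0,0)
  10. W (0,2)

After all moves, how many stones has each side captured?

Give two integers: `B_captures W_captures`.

Move 1: B@(2,2) -> caps B=0 W=0
Move 2: W@(3,1) -> caps B=0 W=0
Move 3: B@(2,3) -> caps B=0 W=0
Move 4: W@(2,1) -> caps B=0 W=0
Move 5: B@(1,0) -> caps B=0 W=0
Move 6: W@(0,3) -> caps B=0 W=0
Move 7: B@(3,0) -> caps B=0 W=0
Move 8: W@(2,0) -> caps B=0 W=1
Move 9: B@(0,0) -> caps B=0 W=1
Move 10: W@(0,2) -> caps B=0 W=1

Answer: 0 1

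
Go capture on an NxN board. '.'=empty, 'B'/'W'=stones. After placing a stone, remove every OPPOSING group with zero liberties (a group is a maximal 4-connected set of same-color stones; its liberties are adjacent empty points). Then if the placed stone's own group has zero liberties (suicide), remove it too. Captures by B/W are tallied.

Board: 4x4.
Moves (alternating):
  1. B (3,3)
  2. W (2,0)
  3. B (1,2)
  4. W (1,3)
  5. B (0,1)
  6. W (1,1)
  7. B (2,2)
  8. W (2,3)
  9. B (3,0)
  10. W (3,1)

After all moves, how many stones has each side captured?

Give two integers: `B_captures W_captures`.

Move 1: B@(3,3) -> caps B=0 W=0
Move 2: W@(2,0) -> caps B=0 W=0
Move 3: B@(1,2) -> caps B=0 W=0
Move 4: W@(1,3) -> caps B=0 W=0
Move 5: B@(0,1) -> caps B=0 W=0
Move 6: W@(1,1) -> caps B=0 W=0
Move 7: B@(2,2) -> caps B=0 W=0
Move 8: W@(2,3) -> caps B=0 W=0
Move 9: B@(3,0) -> caps B=0 W=0
Move 10: W@(3,1) -> caps B=0 W=1

Answer: 0 1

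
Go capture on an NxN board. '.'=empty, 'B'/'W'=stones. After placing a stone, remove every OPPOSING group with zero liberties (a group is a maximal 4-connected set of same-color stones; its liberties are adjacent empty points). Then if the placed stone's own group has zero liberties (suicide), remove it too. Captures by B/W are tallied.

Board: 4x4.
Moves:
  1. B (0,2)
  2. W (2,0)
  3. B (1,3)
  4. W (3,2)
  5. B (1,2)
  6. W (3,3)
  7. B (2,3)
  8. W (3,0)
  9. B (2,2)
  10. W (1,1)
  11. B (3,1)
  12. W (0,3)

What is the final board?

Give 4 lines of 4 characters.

Move 1: B@(0,2) -> caps B=0 W=0
Move 2: W@(2,0) -> caps B=0 W=0
Move 3: B@(1,3) -> caps B=0 W=0
Move 4: W@(3,2) -> caps B=0 W=0
Move 5: B@(1,2) -> caps B=0 W=0
Move 6: W@(3,3) -> caps B=0 W=0
Move 7: B@(2,3) -> caps B=0 W=0
Move 8: W@(3,0) -> caps B=0 W=0
Move 9: B@(2,2) -> caps B=0 W=0
Move 10: W@(1,1) -> caps B=0 W=0
Move 11: B@(3,1) -> caps B=2 W=0
Move 12: W@(0,3) -> caps B=2 W=0

Answer: ..B.
.WBB
W.BB
WB..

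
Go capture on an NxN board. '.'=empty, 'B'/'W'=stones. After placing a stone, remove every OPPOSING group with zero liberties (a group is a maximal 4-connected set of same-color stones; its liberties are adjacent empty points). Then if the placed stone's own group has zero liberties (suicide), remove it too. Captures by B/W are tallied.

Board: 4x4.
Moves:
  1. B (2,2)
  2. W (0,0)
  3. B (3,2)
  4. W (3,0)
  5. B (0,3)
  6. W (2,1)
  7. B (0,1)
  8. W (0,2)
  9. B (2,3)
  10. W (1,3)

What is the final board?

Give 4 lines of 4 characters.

Answer: WBW.
...W
.WBB
W.B.

Derivation:
Move 1: B@(2,2) -> caps B=0 W=0
Move 2: W@(0,0) -> caps B=0 W=0
Move 3: B@(3,2) -> caps B=0 W=0
Move 4: W@(3,0) -> caps B=0 W=0
Move 5: B@(0,3) -> caps B=0 W=0
Move 6: W@(2,1) -> caps B=0 W=0
Move 7: B@(0,1) -> caps B=0 W=0
Move 8: W@(0,2) -> caps B=0 W=0
Move 9: B@(2,3) -> caps B=0 W=0
Move 10: W@(1,3) -> caps B=0 W=1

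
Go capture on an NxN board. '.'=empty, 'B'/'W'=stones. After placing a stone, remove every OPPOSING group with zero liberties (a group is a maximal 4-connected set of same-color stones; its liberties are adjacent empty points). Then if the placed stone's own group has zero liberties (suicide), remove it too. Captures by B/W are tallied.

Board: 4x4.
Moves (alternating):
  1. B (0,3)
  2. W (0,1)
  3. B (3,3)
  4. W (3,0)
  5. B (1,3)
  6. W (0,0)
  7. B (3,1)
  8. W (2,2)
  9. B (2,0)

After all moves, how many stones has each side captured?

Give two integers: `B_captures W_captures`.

Answer: 1 0

Derivation:
Move 1: B@(0,3) -> caps B=0 W=0
Move 2: W@(0,1) -> caps B=0 W=0
Move 3: B@(3,3) -> caps B=0 W=0
Move 4: W@(3,0) -> caps B=0 W=0
Move 5: B@(1,3) -> caps B=0 W=0
Move 6: W@(0,0) -> caps B=0 W=0
Move 7: B@(3,1) -> caps B=0 W=0
Move 8: W@(2,2) -> caps B=0 W=0
Move 9: B@(2,0) -> caps B=1 W=0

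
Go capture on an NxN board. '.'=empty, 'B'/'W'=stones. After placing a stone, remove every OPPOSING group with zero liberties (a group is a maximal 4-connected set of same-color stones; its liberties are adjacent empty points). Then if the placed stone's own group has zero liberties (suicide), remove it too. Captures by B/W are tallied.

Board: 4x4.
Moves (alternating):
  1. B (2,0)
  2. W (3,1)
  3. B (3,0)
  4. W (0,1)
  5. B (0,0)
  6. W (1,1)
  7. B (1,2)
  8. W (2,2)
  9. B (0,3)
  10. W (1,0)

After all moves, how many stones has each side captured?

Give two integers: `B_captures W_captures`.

Answer: 0 1

Derivation:
Move 1: B@(2,0) -> caps B=0 W=0
Move 2: W@(3,1) -> caps B=0 W=0
Move 3: B@(3,0) -> caps B=0 W=0
Move 4: W@(0,1) -> caps B=0 W=0
Move 5: B@(0,0) -> caps B=0 W=0
Move 6: W@(1,1) -> caps B=0 W=0
Move 7: B@(1,2) -> caps B=0 W=0
Move 8: W@(2,2) -> caps B=0 W=0
Move 9: B@(0,3) -> caps B=0 W=0
Move 10: W@(1,0) -> caps B=0 W=1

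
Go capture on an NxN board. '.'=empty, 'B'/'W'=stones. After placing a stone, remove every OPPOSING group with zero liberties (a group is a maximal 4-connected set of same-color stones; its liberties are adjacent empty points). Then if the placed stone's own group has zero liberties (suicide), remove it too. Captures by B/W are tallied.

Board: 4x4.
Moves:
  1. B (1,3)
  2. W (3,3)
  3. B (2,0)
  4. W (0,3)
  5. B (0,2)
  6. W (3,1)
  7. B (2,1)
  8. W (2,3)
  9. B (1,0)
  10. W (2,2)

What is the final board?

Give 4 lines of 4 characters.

Move 1: B@(1,3) -> caps B=0 W=0
Move 2: W@(3,3) -> caps B=0 W=0
Move 3: B@(2,0) -> caps B=0 W=0
Move 4: W@(0,3) -> caps B=0 W=0
Move 5: B@(0,2) -> caps B=1 W=0
Move 6: W@(3,1) -> caps B=1 W=0
Move 7: B@(2,1) -> caps B=1 W=0
Move 8: W@(2,3) -> caps B=1 W=0
Move 9: B@(1,0) -> caps B=1 W=0
Move 10: W@(2,2) -> caps B=1 W=0

Answer: ..B.
B..B
BBWW
.W.W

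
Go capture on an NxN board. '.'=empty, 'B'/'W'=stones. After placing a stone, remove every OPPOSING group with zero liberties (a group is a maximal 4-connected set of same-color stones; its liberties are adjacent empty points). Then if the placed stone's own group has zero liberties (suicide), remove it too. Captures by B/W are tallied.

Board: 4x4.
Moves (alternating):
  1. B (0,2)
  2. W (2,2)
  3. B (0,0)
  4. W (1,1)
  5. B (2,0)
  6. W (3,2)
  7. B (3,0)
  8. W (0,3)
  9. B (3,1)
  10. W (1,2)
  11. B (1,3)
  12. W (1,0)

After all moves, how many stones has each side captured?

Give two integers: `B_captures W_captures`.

Answer: 1 0

Derivation:
Move 1: B@(0,2) -> caps B=0 W=0
Move 2: W@(2,2) -> caps B=0 W=0
Move 3: B@(0,0) -> caps B=0 W=0
Move 4: W@(1,1) -> caps B=0 W=0
Move 5: B@(2,0) -> caps B=0 W=0
Move 6: W@(3,2) -> caps B=0 W=0
Move 7: B@(3,0) -> caps B=0 W=0
Move 8: W@(0,3) -> caps B=0 W=0
Move 9: B@(3,1) -> caps B=0 W=0
Move 10: W@(1,2) -> caps B=0 W=0
Move 11: B@(1,3) -> caps B=1 W=0
Move 12: W@(1,0) -> caps B=1 W=0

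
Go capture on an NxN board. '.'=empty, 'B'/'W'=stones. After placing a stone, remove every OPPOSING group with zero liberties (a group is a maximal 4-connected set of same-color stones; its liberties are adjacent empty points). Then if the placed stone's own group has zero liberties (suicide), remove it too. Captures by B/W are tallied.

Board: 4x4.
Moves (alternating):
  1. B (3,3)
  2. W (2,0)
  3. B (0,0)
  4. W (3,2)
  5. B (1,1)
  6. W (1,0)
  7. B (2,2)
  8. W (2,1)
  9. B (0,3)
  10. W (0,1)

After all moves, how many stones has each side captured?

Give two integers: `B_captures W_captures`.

Answer: 0 1

Derivation:
Move 1: B@(3,3) -> caps B=0 W=0
Move 2: W@(2,0) -> caps B=0 W=0
Move 3: B@(0,0) -> caps B=0 W=0
Move 4: W@(3,2) -> caps B=0 W=0
Move 5: B@(1,1) -> caps B=0 W=0
Move 6: W@(1,0) -> caps B=0 W=0
Move 7: B@(2,2) -> caps B=0 W=0
Move 8: W@(2,1) -> caps B=0 W=0
Move 9: B@(0,3) -> caps B=0 W=0
Move 10: W@(0,1) -> caps B=0 W=1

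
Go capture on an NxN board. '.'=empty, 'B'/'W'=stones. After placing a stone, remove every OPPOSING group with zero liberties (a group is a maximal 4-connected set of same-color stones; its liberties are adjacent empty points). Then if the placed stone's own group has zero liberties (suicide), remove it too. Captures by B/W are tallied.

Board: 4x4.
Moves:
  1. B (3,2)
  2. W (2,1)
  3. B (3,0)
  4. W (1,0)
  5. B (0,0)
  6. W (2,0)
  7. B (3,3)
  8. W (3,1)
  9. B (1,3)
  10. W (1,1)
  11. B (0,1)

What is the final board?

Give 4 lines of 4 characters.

Move 1: B@(3,2) -> caps B=0 W=0
Move 2: W@(2,1) -> caps B=0 W=0
Move 3: B@(3,0) -> caps B=0 W=0
Move 4: W@(1,0) -> caps B=0 W=0
Move 5: B@(0,0) -> caps B=0 W=0
Move 6: W@(2,0) -> caps B=0 W=0
Move 7: B@(3,3) -> caps B=0 W=0
Move 8: W@(3,1) -> caps B=0 W=1
Move 9: B@(1,3) -> caps B=0 W=1
Move 10: W@(1,1) -> caps B=0 W=1
Move 11: B@(0,1) -> caps B=0 W=1

Answer: BB..
WW.B
WW..
.WBB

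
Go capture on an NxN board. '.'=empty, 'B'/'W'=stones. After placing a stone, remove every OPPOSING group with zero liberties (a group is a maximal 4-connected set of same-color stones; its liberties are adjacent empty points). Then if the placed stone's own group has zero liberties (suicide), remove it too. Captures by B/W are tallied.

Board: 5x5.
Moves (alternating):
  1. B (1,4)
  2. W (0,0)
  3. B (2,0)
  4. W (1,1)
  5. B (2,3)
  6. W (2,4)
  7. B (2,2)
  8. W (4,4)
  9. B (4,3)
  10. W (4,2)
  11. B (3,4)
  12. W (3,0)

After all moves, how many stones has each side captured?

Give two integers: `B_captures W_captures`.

Answer: 2 0

Derivation:
Move 1: B@(1,4) -> caps B=0 W=0
Move 2: W@(0,0) -> caps B=0 W=0
Move 3: B@(2,0) -> caps B=0 W=0
Move 4: W@(1,1) -> caps B=0 W=0
Move 5: B@(2,3) -> caps B=0 W=0
Move 6: W@(2,4) -> caps B=0 W=0
Move 7: B@(2,2) -> caps B=0 W=0
Move 8: W@(4,4) -> caps B=0 W=0
Move 9: B@(4,3) -> caps B=0 W=0
Move 10: W@(4,2) -> caps B=0 W=0
Move 11: B@(3,4) -> caps B=2 W=0
Move 12: W@(3,0) -> caps B=2 W=0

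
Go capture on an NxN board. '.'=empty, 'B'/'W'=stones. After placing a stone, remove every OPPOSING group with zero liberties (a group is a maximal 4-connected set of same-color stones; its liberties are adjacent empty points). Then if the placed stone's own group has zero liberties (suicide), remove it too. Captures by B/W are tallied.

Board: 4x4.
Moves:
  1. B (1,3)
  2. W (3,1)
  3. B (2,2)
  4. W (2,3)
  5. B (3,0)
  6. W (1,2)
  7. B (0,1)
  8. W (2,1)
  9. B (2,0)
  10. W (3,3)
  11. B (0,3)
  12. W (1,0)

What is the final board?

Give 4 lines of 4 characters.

Answer: .B.B
W.WB
.WBW
.W.W

Derivation:
Move 1: B@(1,3) -> caps B=0 W=0
Move 2: W@(3,1) -> caps B=0 W=0
Move 3: B@(2,2) -> caps B=0 W=0
Move 4: W@(2,3) -> caps B=0 W=0
Move 5: B@(3,0) -> caps B=0 W=0
Move 6: W@(1,2) -> caps B=0 W=0
Move 7: B@(0,1) -> caps B=0 W=0
Move 8: W@(2,1) -> caps B=0 W=0
Move 9: B@(2,0) -> caps B=0 W=0
Move 10: W@(3,3) -> caps B=0 W=0
Move 11: B@(0,3) -> caps B=0 W=0
Move 12: W@(1,0) -> caps B=0 W=2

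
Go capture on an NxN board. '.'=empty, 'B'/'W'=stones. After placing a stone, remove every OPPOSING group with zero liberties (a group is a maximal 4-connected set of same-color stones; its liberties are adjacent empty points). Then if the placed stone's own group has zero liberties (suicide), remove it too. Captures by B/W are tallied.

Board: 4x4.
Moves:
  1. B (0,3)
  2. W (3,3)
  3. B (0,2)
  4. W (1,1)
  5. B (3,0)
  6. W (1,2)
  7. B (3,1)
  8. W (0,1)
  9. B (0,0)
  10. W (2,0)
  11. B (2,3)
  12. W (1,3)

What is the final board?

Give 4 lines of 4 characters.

Move 1: B@(0,3) -> caps B=0 W=0
Move 2: W@(3,3) -> caps B=0 W=0
Move 3: B@(0,2) -> caps B=0 W=0
Move 4: W@(1,1) -> caps B=0 W=0
Move 5: B@(3,0) -> caps B=0 W=0
Move 6: W@(1,2) -> caps B=0 W=0
Move 7: B@(3,1) -> caps B=0 W=0
Move 8: W@(0,1) -> caps B=0 W=0
Move 9: B@(0,0) -> caps B=0 W=0
Move 10: W@(2,0) -> caps B=0 W=0
Move 11: B@(2,3) -> caps B=0 W=0
Move 12: W@(1,3) -> caps B=0 W=2

Answer: BW..
.WWW
W..B
BB.W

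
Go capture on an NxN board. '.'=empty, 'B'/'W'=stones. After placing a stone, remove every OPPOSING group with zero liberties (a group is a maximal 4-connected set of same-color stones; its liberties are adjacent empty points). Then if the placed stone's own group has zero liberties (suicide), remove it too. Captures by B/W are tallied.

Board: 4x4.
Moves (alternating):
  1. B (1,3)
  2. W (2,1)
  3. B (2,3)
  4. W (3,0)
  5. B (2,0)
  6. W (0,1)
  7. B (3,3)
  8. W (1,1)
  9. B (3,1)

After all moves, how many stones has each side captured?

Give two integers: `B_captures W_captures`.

Move 1: B@(1,3) -> caps B=0 W=0
Move 2: W@(2,1) -> caps B=0 W=0
Move 3: B@(2,3) -> caps B=0 W=0
Move 4: W@(3,0) -> caps B=0 W=0
Move 5: B@(2,0) -> caps B=0 W=0
Move 6: W@(0,1) -> caps B=0 W=0
Move 7: B@(3,3) -> caps B=0 W=0
Move 8: W@(1,1) -> caps B=0 W=0
Move 9: B@(3,1) -> caps B=1 W=0

Answer: 1 0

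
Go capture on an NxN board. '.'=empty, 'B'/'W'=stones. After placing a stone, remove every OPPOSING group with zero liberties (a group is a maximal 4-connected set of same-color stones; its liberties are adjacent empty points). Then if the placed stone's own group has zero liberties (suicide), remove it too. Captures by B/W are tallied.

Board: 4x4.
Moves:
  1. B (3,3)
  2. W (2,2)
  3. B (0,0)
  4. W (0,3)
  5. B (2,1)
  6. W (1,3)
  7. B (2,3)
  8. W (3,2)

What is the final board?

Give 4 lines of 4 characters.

Answer: B..W
...W
.BW.
..W.

Derivation:
Move 1: B@(3,3) -> caps B=0 W=0
Move 2: W@(2,2) -> caps B=0 W=0
Move 3: B@(0,0) -> caps B=0 W=0
Move 4: W@(0,3) -> caps B=0 W=0
Move 5: B@(2,1) -> caps B=0 W=0
Move 6: W@(1,3) -> caps B=0 W=0
Move 7: B@(2,3) -> caps B=0 W=0
Move 8: W@(3,2) -> caps B=0 W=2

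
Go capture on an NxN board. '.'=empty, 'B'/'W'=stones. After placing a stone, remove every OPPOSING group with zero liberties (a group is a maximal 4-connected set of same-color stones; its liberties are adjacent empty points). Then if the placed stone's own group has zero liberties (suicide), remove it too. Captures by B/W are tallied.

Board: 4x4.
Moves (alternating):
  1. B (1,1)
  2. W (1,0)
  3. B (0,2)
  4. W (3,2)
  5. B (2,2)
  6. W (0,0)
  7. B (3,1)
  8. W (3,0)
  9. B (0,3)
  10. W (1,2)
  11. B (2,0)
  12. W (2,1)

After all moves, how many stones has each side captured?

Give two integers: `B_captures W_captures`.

Move 1: B@(1,1) -> caps B=0 W=0
Move 2: W@(1,0) -> caps B=0 W=0
Move 3: B@(0,2) -> caps B=0 W=0
Move 4: W@(3,2) -> caps B=0 W=0
Move 5: B@(2,2) -> caps B=0 W=0
Move 6: W@(0,0) -> caps B=0 W=0
Move 7: B@(3,1) -> caps B=0 W=0
Move 8: W@(3,0) -> caps B=0 W=0
Move 9: B@(0,3) -> caps B=0 W=0
Move 10: W@(1,2) -> caps B=0 W=0
Move 11: B@(2,0) -> caps B=1 W=0
Move 12: W@(2,1) -> caps B=1 W=0

Answer: 1 0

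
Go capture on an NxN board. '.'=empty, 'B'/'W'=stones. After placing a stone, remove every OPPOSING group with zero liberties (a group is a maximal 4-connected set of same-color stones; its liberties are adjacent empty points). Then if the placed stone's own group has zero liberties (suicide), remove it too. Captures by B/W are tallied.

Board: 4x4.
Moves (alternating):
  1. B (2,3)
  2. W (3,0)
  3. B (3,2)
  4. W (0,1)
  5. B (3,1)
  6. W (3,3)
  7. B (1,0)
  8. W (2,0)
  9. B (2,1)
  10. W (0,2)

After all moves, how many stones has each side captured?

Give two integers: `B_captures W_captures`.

Answer: 2 0

Derivation:
Move 1: B@(2,3) -> caps B=0 W=0
Move 2: W@(3,0) -> caps B=0 W=0
Move 3: B@(3,2) -> caps B=0 W=0
Move 4: W@(0,1) -> caps B=0 W=0
Move 5: B@(3,1) -> caps B=0 W=0
Move 6: W@(3,3) -> caps B=0 W=0
Move 7: B@(1,0) -> caps B=0 W=0
Move 8: W@(2,0) -> caps B=0 W=0
Move 9: B@(2,1) -> caps B=2 W=0
Move 10: W@(0,2) -> caps B=2 W=0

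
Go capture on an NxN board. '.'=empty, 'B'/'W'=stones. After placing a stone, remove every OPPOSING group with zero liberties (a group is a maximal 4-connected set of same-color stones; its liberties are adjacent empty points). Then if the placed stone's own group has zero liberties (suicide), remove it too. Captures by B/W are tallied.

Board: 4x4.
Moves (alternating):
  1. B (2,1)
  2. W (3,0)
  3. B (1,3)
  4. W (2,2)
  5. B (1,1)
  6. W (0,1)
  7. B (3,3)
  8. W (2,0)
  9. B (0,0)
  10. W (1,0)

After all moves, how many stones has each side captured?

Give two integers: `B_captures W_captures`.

Answer: 0 1

Derivation:
Move 1: B@(2,1) -> caps B=0 W=0
Move 2: W@(3,0) -> caps B=0 W=0
Move 3: B@(1,3) -> caps B=0 W=0
Move 4: W@(2,2) -> caps B=0 W=0
Move 5: B@(1,1) -> caps B=0 W=0
Move 6: W@(0,1) -> caps B=0 W=0
Move 7: B@(3,3) -> caps B=0 W=0
Move 8: W@(2,0) -> caps B=0 W=0
Move 9: B@(0,0) -> caps B=0 W=0
Move 10: W@(1,0) -> caps B=0 W=1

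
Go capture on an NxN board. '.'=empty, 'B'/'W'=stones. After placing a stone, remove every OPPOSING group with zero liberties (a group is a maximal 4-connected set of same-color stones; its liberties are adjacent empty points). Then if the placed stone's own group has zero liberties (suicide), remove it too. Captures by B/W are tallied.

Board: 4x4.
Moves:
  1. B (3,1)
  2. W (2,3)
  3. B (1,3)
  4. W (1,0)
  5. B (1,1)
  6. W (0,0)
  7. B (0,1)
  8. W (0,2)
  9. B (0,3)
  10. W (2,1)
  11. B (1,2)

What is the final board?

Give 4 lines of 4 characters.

Answer: WB.B
WBBB
.W.W
.B..

Derivation:
Move 1: B@(3,1) -> caps B=0 W=0
Move 2: W@(2,3) -> caps B=0 W=0
Move 3: B@(1,3) -> caps B=0 W=0
Move 4: W@(1,0) -> caps B=0 W=0
Move 5: B@(1,1) -> caps B=0 W=0
Move 6: W@(0,0) -> caps B=0 W=0
Move 7: B@(0,1) -> caps B=0 W=0
Move 8: W@(0,2) -> caps B=0 W=0
Move 9: B@(0,3) -> caps B=0 W=0
Move 10: W@(2,1) -> caps B=0 W=0
Move 11: B@(1,2) -> caps B=1 W=0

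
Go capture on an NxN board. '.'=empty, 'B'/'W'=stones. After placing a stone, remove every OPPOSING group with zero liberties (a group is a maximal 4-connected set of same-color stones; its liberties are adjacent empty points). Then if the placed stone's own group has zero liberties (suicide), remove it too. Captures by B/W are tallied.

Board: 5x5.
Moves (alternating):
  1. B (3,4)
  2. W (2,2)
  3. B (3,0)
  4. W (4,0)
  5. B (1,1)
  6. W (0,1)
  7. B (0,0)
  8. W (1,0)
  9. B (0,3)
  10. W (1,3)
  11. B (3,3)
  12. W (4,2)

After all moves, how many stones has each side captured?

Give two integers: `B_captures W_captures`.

Answer: 0 1

Derivation:
Move 1: B@(3,4) -> caps B=0 W=0
Move 2: W@(2,2) -> caps B=0 W=0
Move 3: B@(3,0) -> caps B=0 W=0
Move 4: W@(4,0) -> caps B=0 W=0
Move 5: B@(1,1) -> caps B=0 W=0
Move 6: W@(0,1) -> caps B=0 W=0
Move 7: B@(0,0) -> caps B=0 W=0
Move 8: W@(1,0) -> caps B=0 W=1
Move 9: B@(0,3) -> caps B=0 W=1
Move 10: W@(1,3) -> caps B=0 W=1
Move 11: B@(3,3) -> caps B=0 W=1
Move 12: W@(4,2) -> caps B=0 W=1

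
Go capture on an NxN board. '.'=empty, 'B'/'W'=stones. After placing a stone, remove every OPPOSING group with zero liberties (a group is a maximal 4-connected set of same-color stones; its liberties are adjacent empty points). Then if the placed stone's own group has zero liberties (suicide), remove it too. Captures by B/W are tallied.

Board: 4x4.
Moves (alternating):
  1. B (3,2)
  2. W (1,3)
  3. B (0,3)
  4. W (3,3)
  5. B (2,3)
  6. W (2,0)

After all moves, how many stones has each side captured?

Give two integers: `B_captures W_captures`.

Answer: 1 0

Derivation:
Move 1: B@(3,2) -> caps B=0 W=0
Move 2: W@(1,3) -> caps B=0 W=0
Move 3: B@(0,3) -> caps B=0 W=0
Move 4: W@(3,3) -> caps B=0 W=0
Move 5: B@(2,3) -> caps B=1 W=0
Move 6: W@(2,0) -> caps B=1 W=0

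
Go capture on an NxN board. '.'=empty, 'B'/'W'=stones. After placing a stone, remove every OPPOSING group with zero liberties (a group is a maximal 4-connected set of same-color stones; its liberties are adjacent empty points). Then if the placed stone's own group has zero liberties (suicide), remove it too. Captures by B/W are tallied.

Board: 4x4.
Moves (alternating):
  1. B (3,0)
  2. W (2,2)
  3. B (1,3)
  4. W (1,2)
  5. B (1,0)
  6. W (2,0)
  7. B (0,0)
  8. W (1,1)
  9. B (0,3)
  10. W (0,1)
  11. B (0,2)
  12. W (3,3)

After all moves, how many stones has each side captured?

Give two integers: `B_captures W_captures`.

Answer: 0 2

Derivation:
Move 1: B@(3,0) -> caps B=0 W=0
Move 2: W@(2,2) -> caps B=0 W=0
Move 3: B@(1,3) -> caps B=0 W=0
Move 4: W@(1,2) -> caps B=0 W=0
Move 5: B@(1,0) -> caps B=0 W=0
Move 6: W@(2,0) -> caps B=0 W=0
Move 7: B@(0,0) -> caps B=0 W=0
Move 8: W@(1,1) -> caps B=0 W=0
Move 9: B@(0,3) -> caps B=0 W=0
Move 10: W@(0,1) -> caps B=0 W=2
Move 11: B@(0,2) -> caps B=0 W=2
Move 12: W@(3,3) -> caps B=0 W=2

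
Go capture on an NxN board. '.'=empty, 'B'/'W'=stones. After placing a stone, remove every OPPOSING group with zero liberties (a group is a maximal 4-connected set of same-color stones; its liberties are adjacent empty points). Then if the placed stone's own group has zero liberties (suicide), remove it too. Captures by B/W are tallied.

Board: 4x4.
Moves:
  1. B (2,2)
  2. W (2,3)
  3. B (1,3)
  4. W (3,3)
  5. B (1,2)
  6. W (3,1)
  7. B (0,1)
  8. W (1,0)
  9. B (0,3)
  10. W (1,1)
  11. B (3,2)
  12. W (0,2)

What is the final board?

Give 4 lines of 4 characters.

Answer: .B.B
WWBB
..B.
.WB.

Derivation:
Move 1: B@(2,2) -> caps B=0 W=0
Move 2: W@(2,3) -> caps B=0 W=0
Move 3: B@(1,3) -> caps B=0 W=0
Move 4: W@(3,3) -> caps B=0 W=0
Move 5: B@(1,2) -> caps B=0 W=0
Move 6: W@(3,1) -> caps B=0 W=0
Move 7: B@(0,1) -> caps B=0 W=0
Move 8: W@(1,0) -> caps B=0 W=0
Move 9: B@(0,3) -> caps B=0 W=0
Move 10: W@(1,1) -> caps B=0 W=0
Move 11: B@(3,2) -> caps B=2 W=0
Move 12: W@(0,2) -> caps B=2 W=0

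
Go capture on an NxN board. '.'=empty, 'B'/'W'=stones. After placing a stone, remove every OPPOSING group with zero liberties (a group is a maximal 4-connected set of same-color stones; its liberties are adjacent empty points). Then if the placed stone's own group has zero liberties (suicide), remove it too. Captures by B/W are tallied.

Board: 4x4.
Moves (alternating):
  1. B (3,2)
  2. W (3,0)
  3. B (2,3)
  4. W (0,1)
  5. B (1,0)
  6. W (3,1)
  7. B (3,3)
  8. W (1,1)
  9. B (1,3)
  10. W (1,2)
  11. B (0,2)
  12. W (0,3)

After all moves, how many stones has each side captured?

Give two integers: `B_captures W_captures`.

Answer: 0 1

Derivation:
Move 1: B@(3,2) -> caps B=0 W=0
Move 2: W@(3,0) -> caps B=0 W=0
Move 3: B@(2,3) -> caps B=0 W=0
Move 4: W@(0,1) -> caps B=0 W=0
Move 5: B@(1,0) -> caps B=0 W=0
Move 6: W@(3,1) -> caps B=0 W=0
Move 7: B@(3,3) -> caps B=0 W=0
Move 8: W@(1,1) -> caps B=0 W=0
Move 9: B@(1,3) -> caps B=0 W=0
Move 10: W@(1,2) -> caps B=0 W=0
Move 11: B@(0,2) -> caps B=0 W=0
Move 12: W@(0,3) -> caps B=0 W=1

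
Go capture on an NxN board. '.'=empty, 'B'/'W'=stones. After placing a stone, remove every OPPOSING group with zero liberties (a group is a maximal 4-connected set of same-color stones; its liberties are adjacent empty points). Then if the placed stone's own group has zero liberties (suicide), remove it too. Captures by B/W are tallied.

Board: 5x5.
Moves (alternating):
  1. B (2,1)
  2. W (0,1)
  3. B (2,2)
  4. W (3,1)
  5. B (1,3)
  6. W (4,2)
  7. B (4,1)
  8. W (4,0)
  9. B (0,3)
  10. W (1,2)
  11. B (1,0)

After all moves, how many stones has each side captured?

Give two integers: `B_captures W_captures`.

Answer: 0 1

Derivation:
Move 1: B@(2,1) -> caps B=0 W=0
Move 2: W@(0,1) -> caps B=0 W=0
Move 3: B@(2,2) -> caps B=0 W=0
Move 4: W@(3,1) -> caps B=0 W=0
Move 5: B@(1,3) -> caps B=0 W=0
Move 6: W@(4,2) -> caps B=0 W=0
Move 7: B@(4,1) -> caps B=0 W=0
Move 8: W@(4,0) -> caps B=0 W=1
Move 9: B@(0,3) -> caps B=0 W=1
Move 10: W@(1,2) -> caps B=0 W=1
Move 11: B@(1,0) -> caps B=0 W=1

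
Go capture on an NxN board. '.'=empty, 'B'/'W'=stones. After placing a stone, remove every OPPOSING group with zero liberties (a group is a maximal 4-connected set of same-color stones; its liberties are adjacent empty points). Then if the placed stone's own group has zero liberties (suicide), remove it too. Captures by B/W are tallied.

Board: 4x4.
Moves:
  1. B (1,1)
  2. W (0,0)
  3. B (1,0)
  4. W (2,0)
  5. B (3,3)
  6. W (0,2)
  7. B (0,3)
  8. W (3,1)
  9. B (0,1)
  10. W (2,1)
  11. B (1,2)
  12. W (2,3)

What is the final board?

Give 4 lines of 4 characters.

Answer: .B.B
BBB.
WW.W
.W.B

Derivation:
Move 1: B@(1,1) -> caps B=0 W=0
Move 2: W@(0,0) -> caps B=0 W=0
Move 3: B@(1,0) -> caps B=0 W=0
Move 4: W@(2,0) -> caps B=0 W=0
Move 5: B@(3,3) -> caps B=0 W=0
Move 6: W@(0,2) -> caps B=0 W=0
Move 7: B@(0,3) -> caps B=0 W=0
Move 8: W@(3,1) -> caps B=0 W=0
Move 9: B@(0,1) -> caps B=1 W=0
Move 10: W@(2,1) -> caps B=1 W=0
Move 11: B@(1,2) -> caps B=2 W=0
Move 12: W@(2,3) -> caps B=2 W=0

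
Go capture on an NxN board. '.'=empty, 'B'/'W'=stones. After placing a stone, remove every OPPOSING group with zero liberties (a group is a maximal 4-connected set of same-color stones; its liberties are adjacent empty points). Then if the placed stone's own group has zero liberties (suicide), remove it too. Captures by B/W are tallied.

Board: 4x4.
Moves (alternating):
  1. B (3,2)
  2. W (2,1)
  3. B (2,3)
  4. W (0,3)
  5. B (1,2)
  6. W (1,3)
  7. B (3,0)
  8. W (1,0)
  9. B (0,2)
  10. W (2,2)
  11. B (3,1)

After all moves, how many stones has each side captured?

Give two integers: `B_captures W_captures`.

Move 1: B@(3,2) -> caps B=0 W=0
Move 2: W@(2,1) -> caps B=0 W=0
Move 3: B@(2,3) -> caps B=0 W=0
Move 4: W@(0,3) -> caps B=0 W=0
Move 5: B@(1,2) -> caps B=0 W=0
Move 6: W@(1,3) -> caps B=0 W=0
Move 7: B@(3,0) -> caps B=0 W=0
Move 8: W@(1,0) -> caps B=0 W=0
Move 9: B@(0,2) -> caps B=2 W=0
Move 10: W@(2,2) -> caps B=2 W=0
Move 11: B@(3,1) -> caps B=2 W=0

Answer: 2 0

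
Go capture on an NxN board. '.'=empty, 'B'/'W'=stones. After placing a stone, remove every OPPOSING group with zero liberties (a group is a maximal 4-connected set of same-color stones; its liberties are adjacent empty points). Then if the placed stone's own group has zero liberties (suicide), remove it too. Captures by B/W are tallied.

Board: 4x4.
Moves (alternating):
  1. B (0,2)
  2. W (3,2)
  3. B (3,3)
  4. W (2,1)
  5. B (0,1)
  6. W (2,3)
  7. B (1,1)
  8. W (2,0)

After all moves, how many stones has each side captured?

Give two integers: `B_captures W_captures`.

Answer: 0 1

Derivation:
Move 1: B@(0,2) -> caps B=0 W=0
Move 2: W@(3,2) -> caps B=0 W=0
Move 3: B@(3,3) -> caps B=0 W=0
Move 4: W@(2,1) -> caps B=0 W=0
Move 5: B@(0,1) -> caps B=0 W=0
Move 6: W@(2,3) -> caps B=0 W=1
Move 7: B@(1,1) -> caps B=0 W=1
Move 8: W@(2,0) -> caps B=0 W=1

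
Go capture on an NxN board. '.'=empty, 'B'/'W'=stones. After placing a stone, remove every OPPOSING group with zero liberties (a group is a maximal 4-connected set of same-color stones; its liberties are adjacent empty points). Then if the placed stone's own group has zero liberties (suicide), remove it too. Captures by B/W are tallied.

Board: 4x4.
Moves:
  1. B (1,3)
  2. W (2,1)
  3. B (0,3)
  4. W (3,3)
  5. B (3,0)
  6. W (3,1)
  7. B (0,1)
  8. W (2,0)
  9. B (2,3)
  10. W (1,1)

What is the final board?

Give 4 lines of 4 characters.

Move 1: B@(1,3) -> caps B=0 W=0
Move 2: W@(2,1) -> caps B=0 W=0
Move 3: B@(0,3) -> caps B=0 W=0
Move 4: W@(3,3) -> caps B=0 W=0
Move 5: B@(3,0) -> caps B=0 W=0
Move 6: W@(3,1) -> caps B=0 W=0
Move 7: B@(0,1) -> caps B=0 W=0
Move 8: W@(2,0) -> caps B=0 W=1
Move 9: B@(2,3) -> caps B=0 W=1
Move 10: W@(1,1) -> caps B=0 W=1

Answer: .B.B
.W.B
WW.B
.W.W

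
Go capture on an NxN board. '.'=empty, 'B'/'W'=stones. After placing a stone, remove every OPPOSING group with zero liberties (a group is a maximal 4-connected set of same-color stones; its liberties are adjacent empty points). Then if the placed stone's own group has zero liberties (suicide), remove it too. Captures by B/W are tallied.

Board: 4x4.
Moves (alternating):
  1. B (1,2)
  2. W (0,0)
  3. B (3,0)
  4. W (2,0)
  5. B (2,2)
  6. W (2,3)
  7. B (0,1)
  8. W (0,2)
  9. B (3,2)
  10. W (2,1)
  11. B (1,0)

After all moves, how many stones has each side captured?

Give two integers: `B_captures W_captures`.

Answer: 1 0

Derivation:
Move 1: B@(1,2) -> caps B=0 W=0
Move 2: W@(0,0) -> caps B=0 W=0
Move 3: B@(3,0) -> caps B=0 W=0
Move 4: W@(2,0) -> caps B=0 W=0
Move 5: B@(2,2) -> caps B=0 W=0
Move 6: W@(2,3) -> caps B=0 W=0
Move 7: B@(0,1) -> caps B=0 W=0
Move 8: W@(0,2) -> caps B=0 W=0
Move 9: B@(3,2) -> caps B=0 W=0
Move 10: W@(2,1) -> caps B=0 W=0
Move 11: B@(1,0) -> caps B=1 W=0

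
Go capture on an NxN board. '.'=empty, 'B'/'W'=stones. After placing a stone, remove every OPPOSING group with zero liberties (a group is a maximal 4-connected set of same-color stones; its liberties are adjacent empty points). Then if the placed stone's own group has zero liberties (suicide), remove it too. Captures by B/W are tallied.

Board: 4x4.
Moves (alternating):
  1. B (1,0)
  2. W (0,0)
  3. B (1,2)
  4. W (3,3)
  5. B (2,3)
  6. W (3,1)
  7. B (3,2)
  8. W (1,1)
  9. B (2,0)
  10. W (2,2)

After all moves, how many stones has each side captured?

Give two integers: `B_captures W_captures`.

Move 1: B@(1,0) -> caps B=0 W=0
Move 2: W@(0,0) -> caps B=0 W=0
Move 3: B@(1,2) -> caps B=0 W=0
Move 4: W@(3,3) -> caps B=0 W=0
Move 5: B@(2,3) -> caps B=0 W=0
Move 6: W@(3,1) -> caps B=0 W=0
Move 7: B@(3,2) -> caps B=1 W=0
Move 8: W@(1,1) -> caps B=1 W=0
Move 9: B@(2,0) -> caps B=1 W=0
Move 10: W@(2,2) -> caps B=1 W=0

Answer: 1 0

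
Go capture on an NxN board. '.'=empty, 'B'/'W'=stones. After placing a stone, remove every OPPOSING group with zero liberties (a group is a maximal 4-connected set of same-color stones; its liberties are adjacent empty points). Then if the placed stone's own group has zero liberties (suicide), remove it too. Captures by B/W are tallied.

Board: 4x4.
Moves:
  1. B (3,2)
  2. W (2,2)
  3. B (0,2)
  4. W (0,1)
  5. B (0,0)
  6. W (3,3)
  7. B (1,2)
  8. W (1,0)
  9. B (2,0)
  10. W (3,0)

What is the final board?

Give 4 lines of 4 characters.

Move 1: B@(3,2) -> caps B=0 W=0
Move 2: W@(2,2) -> caps B=0 W=0
Move 3: B@(0,2) -> caps B=0 W=0
Move 4: W@(0,1) -> caps B=0 W=0
Move 5: B@(0,0) -> caps B=0 W=0
Move 6: W@(3,3) -> caps B=0 W=0
Move 7: B@(1,2) -> caps B=0 W=0
Move 8: W@(1,0) -> caps B=0 W=1
Move 9: B@(2,0) -> caps B=0 W=1
Move 10: W@(3,0) -> caps B=0 W=1

Answer: .WB.
W.B.
B.W.
W.BW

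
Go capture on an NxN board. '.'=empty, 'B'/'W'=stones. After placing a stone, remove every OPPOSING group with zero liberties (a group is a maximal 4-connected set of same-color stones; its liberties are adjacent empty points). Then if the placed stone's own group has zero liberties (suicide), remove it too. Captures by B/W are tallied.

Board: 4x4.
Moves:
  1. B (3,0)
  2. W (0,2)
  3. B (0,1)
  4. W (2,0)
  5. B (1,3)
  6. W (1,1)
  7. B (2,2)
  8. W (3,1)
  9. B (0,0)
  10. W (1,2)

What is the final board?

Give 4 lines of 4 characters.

Answer: BBW.
.WWB
W.B.
.W..

Derivation:
Move 1: B@(3,0) -> caps B=0 W=0
Move 2: W@(0,2) -> caps B=0 W=0
Move 3: B@(0,1) -> caps B=0 W=0
Move 4: W@(2,0) -> caps B=0 W=0
Move 5: B@(1,3) -> caps B=0 W=0
Move 6: W@(1,1) -> caps B=0 W=0
Move 7: B@(2,2) -> caps B=0 W=0
Move 8: W@(3,1) -> caps B=0 W=1
Move 9: B@(0,0) -> caps B=0 W=1
Move 10: W@(1,2) -> caps B=0 W=1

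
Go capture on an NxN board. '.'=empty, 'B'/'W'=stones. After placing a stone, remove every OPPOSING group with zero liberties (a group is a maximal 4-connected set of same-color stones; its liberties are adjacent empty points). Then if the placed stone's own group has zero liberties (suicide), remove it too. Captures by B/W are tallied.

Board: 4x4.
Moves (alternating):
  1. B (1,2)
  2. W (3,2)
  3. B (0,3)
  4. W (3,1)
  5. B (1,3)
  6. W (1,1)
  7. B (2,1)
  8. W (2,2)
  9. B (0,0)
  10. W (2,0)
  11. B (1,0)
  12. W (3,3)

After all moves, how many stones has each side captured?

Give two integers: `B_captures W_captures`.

Move 1: B@(1,2) -> caps B=0 W=0
Move 2: W@(3,2) -> caps B=0 W=0
Move 3: B@(0,3) -> caps B=0 W=0
Move 4: W@(3,1) -> caps B=0 W=0
Move 5: B@(1,3) -> caps B=0 W=0
Move 6: W@(1,1) -> caps B=0 W=0
Move 7: B@(2,1) -> caps B=0 W=0
Move 8: W@(2,2) -> caps B=0 W=0
Move 9: B@(0,0) -> caps B=0 W=0
Move 10: W@(2,0) -> caps B=0 W=1
Move 11: B@(1,0) -> caps B=0 W=1
Move 12: W@(3,3) -> caps B=0 W=1

Answer: 0 1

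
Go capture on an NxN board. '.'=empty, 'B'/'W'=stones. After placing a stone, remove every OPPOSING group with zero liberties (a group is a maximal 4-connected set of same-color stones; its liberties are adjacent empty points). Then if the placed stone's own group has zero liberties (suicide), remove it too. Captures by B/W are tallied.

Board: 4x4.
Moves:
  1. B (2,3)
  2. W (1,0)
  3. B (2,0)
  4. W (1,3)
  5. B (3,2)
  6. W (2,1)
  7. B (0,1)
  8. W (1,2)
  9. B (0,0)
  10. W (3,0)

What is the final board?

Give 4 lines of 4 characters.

Answer: BB..
W.WW
.W.B
W.B.

Derivation:
Move 1: B@(2,3) -> caps B=0 W=0
Move 2: W@(1,0) -> caps B=0 W=0
Move 3: B@(2,0) -> caps B=0 W=0
Move 4: W@(1,3) -> caps B=0 W=0
Move 5: B@(3,2) -> caps B=0 W=0
Move 6: W@(2,1) -> caps B=0 W=0
Move 7: B@(0,1) -> caps B=0 W=0
Move 8: W@(1,2) -> caps B=0 W=0
Move 9: B@(0,0) -> caps B=0 W=0
Move 10: W@(3,0) -> caps B=0 W=1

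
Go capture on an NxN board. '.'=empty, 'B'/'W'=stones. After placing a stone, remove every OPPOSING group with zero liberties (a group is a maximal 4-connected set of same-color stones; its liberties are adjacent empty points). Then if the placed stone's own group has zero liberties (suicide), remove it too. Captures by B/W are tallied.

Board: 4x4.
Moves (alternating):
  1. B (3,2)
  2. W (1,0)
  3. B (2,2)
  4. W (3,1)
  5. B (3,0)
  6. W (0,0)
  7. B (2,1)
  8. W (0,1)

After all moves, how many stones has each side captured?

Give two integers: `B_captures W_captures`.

Answer: 1 0

Derivation:
Move 1: B@(3,2) -> caps B=0 W=0
Move 2: W@(1,0) -> caps B=0 W=0
Move 3: B@(2,2) -> caps B=0 W=0
Move 4: W@(3,1) -> caps B=0 W=0
Move 5: B@(3,0) -> caps B=0 W=0
Move 6: W@(0,0) -> caps B=0 W=0
Move 7: B@(2,1) -> caps B=1 W=0
Move 8: W@(0,1) -> caps B=1 W=0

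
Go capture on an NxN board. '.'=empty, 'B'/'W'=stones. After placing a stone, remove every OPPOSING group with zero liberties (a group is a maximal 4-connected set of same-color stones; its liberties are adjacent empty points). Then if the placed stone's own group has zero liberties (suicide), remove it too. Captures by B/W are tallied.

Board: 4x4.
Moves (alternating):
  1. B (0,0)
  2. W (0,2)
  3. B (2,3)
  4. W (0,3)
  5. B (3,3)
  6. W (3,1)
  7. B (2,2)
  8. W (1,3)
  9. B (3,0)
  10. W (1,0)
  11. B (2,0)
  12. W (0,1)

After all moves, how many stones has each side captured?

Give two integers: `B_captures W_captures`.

Answer: 0 1

Derivation:
Move 1: B@(0,0) -> caps B=0 W=0
Move 2: W@(0,2) -> caps B=0 W=0
Move 3: B@(2,3) -> caps B=0 W=0
Move 4: W@(0,3) -> caps B=0 W=0
Move 5: B@(3,3) -> caps B=0 W=0
Move 6: W@(3,1) -> caps B=0 W=0
Move 7: B@(2,2) -> caps B=0 W=0
Move 8: W@(1,3) -> caps B=0 W=0
Move 9: B@(3,0) -> caps B=0 W=0
Move 10: W@(1,0) -> caps B=0 W=0
Move 11: B@(2,0) -> caps B=0 W=0
Move 12: W@(0,1) -> caps B=0 W=1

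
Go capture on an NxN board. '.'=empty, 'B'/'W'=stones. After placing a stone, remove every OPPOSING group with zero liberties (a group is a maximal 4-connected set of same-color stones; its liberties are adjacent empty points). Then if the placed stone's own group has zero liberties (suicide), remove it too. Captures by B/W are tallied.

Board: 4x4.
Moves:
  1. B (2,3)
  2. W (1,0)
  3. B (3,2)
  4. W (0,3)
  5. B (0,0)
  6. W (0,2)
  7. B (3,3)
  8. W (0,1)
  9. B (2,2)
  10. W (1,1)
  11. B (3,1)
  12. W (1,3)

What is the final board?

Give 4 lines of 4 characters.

Move 1: B@(2,3) -> caps B=0 W=0
Move 2: W@(1,0) -> caps B=0 W=0
Move 3: B@(3,2) -> caps B=0 W=0
Move 4: W@(0,3) -> caps B=0 W=0
Move 5: B@(0,0) -> caps B=0 W=0
Move 6: W@(0,2) -> caps B=0 W=0
Move 7: B@(3,3) -> caps B=0 W=0
Move 8: W@(0,1) -> caps B=0 W=1
Move 9: B@(2,2) -> caps B=0 W=1
Move 10: W@(1,1) -> caps B=0 W=1
Move 11: B@(3,1) -> caps B=0 W=1
Move 12: W@(1,3) -> caps B=0 W=1

Answer: .WWW
WW.W
..BB
.BBB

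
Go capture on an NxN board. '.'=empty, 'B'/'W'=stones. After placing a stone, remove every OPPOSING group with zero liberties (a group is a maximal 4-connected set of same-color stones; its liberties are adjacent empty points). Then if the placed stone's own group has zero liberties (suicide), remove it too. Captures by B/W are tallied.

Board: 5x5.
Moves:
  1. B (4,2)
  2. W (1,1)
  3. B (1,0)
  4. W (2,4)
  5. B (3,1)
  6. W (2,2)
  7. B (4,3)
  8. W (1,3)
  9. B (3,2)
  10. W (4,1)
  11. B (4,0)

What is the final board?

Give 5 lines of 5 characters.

Answer: .....
BW.W.
..W.W
.BB..
B.BB.

Derivation:
Move 1: B@(4,2) -> caps B=0 W=0
Move 2: W@(1,1) -> caps B=0 W=0
Move 3: B@(1,0) -> caps B=0 W=0
Move 4: W@(2,4) -> caps B=0 W=0
Move 5: B@(3,1) -> caps B=0 W=0
Move 6: W@(2,2) -> caps B=0 W=0
Move 7: B@(4,3) -> caps B=0 W=0
Move 8: W@(1,3) -> caps B=0 W=0
Move 9: B@(3,2) -> caps B=0 W=0
Move 10: W@(4,1) -> caps B=0 W=0
Move 11: B@(4,0) -> caps B=1 W=0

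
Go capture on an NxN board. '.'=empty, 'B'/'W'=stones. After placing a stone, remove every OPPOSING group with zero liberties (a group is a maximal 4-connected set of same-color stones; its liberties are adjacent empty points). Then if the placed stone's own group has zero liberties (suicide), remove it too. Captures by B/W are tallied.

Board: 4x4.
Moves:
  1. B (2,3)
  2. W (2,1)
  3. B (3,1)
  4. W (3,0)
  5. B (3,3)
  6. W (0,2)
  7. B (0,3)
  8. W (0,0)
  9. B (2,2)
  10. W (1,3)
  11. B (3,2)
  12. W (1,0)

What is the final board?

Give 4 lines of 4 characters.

Move 1: B@(2,3) -> caps B=0 W=0
Move 2: W@(2,1) -> caps B=0 W=0
Move 3: B@(3,1) -> caps B=0 W=0
Move 4: W@(3,0) -> caps B=0 W=0
Move 5: B@(3,3) -> caps B=0 W=0
Move 6: W@(0,2) -> caps B=0 W=0
Move 7: B@(0,3) -> caps B=0 W=0
Move 8: W@(0,0) -> caps B=0 W=0
Move 9: B@(2,2) -> caps B=0 W=0
Move 10: W@(1,3) -> caps B=0 W=1
Move 11: B@(3,2) -> caps B=0 W=1
Move 12: W@(1,0) -> caps B=0 W=1

Answer: W.W.
W..W
.WBB
WBBB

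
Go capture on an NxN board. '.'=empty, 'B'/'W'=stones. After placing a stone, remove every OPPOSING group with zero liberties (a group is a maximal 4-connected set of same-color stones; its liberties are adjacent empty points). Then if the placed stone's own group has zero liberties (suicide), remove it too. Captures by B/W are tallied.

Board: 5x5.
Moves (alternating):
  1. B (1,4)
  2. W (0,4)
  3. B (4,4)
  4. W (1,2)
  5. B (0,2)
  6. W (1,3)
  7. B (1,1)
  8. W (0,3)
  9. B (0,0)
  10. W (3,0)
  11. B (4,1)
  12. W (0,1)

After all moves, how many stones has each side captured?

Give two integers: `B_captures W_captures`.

Move 1: B@(1,4) -> caps B=0 W=0
Move 2: W@(0,4) -> caps B=0 W=0
Move 3: B@(4,4) -> caps B=0 W=0
Move 4: W@(1,2) -> caps B=0 W=0
Move 5: B@(0,2) -> caps B=0 W=0
Move 6: W@(1,3) -> caps B=0 W=0
Move 7: B@(1,1) -> caps B=0 W=0
Move 8: W@(0,3) -> caps B=0 W=0
Move 9: B@(0,0) -> caps B=0 W=0
Move 10: W@(3,0) -> caps B=0 W=0
Move 11: B@(4,1) -> caps B=0 W=0
Move 12: W@(0,1) -> caps B=0 W=1

Answer: 0 1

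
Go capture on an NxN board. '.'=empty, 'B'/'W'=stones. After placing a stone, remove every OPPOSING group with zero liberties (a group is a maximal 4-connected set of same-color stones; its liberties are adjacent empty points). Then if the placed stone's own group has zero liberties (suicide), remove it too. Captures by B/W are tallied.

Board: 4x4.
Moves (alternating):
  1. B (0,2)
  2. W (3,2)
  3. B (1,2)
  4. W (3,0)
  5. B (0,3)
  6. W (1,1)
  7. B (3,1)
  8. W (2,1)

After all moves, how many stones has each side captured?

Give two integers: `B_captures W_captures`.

Answer: 0 1

Derivation:
Move 1: B@(0,2) -> caps B=0 W=0
Move 2: W@(3,2) -> caps B=0 W=0
Move 3: B@(1,2) -> caps B=0 W=0
Move 4: W@(3,0) -> caps B=0 W=0
Move 5: B@(0,3) -> caps B=0 W=0
Move 6: W@(1,1) -> caps B=0 W=0
Move 7: B@(3,1) -> caps B=0 W=0
Move 8: W@(2,1) -> caps B=0 W=1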